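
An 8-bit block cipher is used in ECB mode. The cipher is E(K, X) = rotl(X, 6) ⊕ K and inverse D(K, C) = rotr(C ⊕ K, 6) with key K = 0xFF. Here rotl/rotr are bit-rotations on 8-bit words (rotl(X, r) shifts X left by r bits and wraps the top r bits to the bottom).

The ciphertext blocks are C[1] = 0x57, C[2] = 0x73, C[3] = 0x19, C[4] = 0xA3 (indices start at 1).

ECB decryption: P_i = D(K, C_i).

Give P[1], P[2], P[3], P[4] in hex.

P[1]: D(K, 0x57) = 0xA2.
P[2]: D(K, 0x73) = 0x32.
P[3]: D(K, 0x19) = 0x9B.
P[4]: D(K, 0xA3) = 0x71.

P[1] = 0xA2, P[2] = 0x32, P[3] = 0x9B, P[4] = 0x71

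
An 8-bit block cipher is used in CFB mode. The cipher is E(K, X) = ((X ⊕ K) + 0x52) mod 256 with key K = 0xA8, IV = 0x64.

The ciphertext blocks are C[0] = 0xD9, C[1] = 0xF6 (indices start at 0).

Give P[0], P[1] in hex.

CFB decryption: P_i = C_i ⊕ E(K, C_{i−1}), with C_{−1} = IV.
P[0]: E(K, 0x64) = 0x1E; 0xD9 ⊕ 0x1E = 0xC7.
P[1]: E(K, 0xD9) = 0xC3; 0xF6 ⊕ 0xC3 = 0x35.

P[0] = 0xC7, P[1] = 0x35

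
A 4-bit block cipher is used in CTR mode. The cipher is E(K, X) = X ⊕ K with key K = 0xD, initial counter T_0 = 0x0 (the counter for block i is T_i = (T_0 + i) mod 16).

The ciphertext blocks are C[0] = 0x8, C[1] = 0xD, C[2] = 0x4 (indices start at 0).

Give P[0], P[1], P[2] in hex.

CTR decryption: S_i = E(K, T_i) where T_i is the counter for block i; P_i = C_i ⊕ S_i.
P[0]: T = 0x0, S = E(K, T) = 0xD; 0x8 ⊕ 0xD = 0x5.
P[1]: T = 0x1, S = E(K, T) = 0xC; 0xD ⊕ 0xC = 0x1.
P[2]: T = 0x2, S = E(K, T) = 0xF; 0x4 ⊕ 0xF = 0xB.

P[0] = 0x5, P[1] = 0x1, P[2] = 0xB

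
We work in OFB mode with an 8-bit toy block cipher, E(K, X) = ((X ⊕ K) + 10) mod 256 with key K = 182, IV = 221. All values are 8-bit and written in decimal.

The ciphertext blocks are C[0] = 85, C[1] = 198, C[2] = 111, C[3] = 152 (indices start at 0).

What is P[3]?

P[3] = 165

OFB decryption: S_i = E(K, S_{i−1}) with S_{−1} = IV; P_i = C_i ⊕ S_i.
P[0]: S = E(K, 221) = 117; 85 ⊕ 117 = 32.
P[1]: S = E(K, 117) = 205; 198 ⊕ 205 = 11.
P[2]: S = E(K, 205) = 133; 111 ⊕ 133 = 234.
P[3]: S = E(K, 133) = 61; 152 ⊕ 61 = 165.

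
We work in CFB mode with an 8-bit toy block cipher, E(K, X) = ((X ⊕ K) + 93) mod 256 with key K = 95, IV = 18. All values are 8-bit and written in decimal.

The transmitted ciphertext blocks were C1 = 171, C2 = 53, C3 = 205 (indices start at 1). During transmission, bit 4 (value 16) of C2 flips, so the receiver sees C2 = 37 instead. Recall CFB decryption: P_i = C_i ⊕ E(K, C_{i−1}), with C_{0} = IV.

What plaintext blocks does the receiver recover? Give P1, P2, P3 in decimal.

Only C2 changed, to 37. In CFB, a change in C_i flips the same bit in P_i and garbles P_{i+1}. Decrypting the received ciphertext:
P1: E(K, 18) = 170; 171 ⊕ 170 = 1.
P2: E(K, 171) = 81; 37 ⊕ 81 = 116.
P3: E(K, 37) = 215; 205 ⊕ 215 = 26.
Blocks that differ from the original plaintext: P2, P3.

P1 = 1, P2 = 116, P3 = 26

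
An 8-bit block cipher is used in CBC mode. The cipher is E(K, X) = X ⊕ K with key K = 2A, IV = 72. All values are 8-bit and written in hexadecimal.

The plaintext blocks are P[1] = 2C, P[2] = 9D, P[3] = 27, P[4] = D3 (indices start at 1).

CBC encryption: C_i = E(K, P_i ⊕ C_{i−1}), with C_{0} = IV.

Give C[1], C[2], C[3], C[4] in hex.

C[1] = 74, C[2] = C3, C[3] = CE, C[4] = 37

C[1]: P[1] ⊕ 72 = 5E; E(K, 5E) = 74.
C[2]: P[2] ⊕ 74 = E9; E(K, E9) = C3.
C[3]: P[3] ⊕ C3 = E4; E(K, E4) = CE.
C[4]: P[4] ⊕ CE = 1D; E(K, 1D) = 37.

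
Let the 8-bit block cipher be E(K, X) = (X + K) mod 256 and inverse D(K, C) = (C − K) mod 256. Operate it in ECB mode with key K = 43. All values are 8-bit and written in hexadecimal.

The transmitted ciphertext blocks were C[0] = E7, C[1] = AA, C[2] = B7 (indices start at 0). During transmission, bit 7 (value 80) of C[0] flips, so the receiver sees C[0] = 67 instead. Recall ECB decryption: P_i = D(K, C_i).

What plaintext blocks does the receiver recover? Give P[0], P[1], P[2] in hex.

P[0] = 24, P[1] = 67, P[2] = 74

Only C[0] changed, to 67. In ECB, a change in C_i affects only P_i. Decrypting the received ciphertext:
P[0]: D(K, 67) = 24.
P[1]: D(K, AA) = 67.
P[2]: D(K, B7) = 74.
Blocks that differ from the original plaintext: P[0].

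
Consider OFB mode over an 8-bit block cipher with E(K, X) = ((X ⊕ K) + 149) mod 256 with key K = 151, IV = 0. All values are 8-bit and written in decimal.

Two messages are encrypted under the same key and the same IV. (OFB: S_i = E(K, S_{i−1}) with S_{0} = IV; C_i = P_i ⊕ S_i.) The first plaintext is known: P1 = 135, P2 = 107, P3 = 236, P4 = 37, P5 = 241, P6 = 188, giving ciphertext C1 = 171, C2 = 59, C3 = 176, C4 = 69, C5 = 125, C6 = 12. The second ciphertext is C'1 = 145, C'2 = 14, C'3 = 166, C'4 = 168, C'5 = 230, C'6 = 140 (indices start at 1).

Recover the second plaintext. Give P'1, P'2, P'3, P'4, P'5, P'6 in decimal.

In OFB with a reused IV, both messages share the same keystream S_i, so C_i ⊕ C'_i = P_i ⊕ P'_i and thus P'_i = P_i ⊕ C_i ⊕ C'_i.
P'1: 135 ⊕ 171 ⊕ 145 = 189.
P'2: 107 ⊕ 59 ⊕ 14 = 94.
P'3: 236 ⊕ 176 ⊕ 166 = 250.
P'4: 37 ⊕ 69 ⊕ 168 = 200.
P'5: 241 ⊕ 125 ⊕ 230 = 106.
P'6: 188 ⊕ 12 ⊕ 140 = 60.

P'1 = 189, P'2 = 94, P'3 = 250, P'4 = 200, P'5 = 106, P'6 = 60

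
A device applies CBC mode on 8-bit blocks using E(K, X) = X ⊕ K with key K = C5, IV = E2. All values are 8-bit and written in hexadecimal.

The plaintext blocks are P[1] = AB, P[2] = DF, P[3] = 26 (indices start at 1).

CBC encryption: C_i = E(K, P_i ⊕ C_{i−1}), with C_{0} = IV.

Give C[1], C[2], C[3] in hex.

C[1]: P[1] ⊕ E2 = 49; E(K, 49) = 8C.
C[2]: P[2] ⊕ 8C = 53; E(K, 53) = 96.
C[3]: P[3] ⊕ 96 = B0; E(K, B0) = 75.

C[1] = 8C, C[2] = 96, C[3] = 75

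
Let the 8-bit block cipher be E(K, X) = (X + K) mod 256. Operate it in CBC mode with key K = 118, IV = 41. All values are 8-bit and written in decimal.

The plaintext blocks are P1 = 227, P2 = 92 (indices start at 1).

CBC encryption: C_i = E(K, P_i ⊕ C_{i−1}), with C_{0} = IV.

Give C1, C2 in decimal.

C1: P1 ⊕ 41 = 202; E(K, 202) = 64.
C2: P2 ⊕ 64 = 28; E(K, 28) = 146.

C1 = 64, C2 = 146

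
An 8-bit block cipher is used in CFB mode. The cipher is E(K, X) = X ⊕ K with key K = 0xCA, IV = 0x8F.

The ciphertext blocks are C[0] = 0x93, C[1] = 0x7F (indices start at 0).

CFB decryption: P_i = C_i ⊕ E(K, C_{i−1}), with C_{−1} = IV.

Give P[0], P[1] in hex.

P[0] = 0xD6, P[1] = 0x26

P[0]: E(K, 0x8F) = 0x45; 0x93 ⊕ 0x45 = 0xD6.
P[1]: E(K, 0x93) = 0x59; 0x7F ⊕ 0x59 = 0x26.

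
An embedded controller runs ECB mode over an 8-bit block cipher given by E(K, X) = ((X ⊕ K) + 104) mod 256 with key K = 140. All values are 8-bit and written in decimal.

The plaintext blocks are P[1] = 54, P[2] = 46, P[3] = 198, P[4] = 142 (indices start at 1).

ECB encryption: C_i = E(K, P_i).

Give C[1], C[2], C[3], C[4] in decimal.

C[1]: E(K, 54) = 34.
C[2]: E(K, 46) = 10.
C[3]: E(K, 198) = 178.
C[4]: E(K, 142) = 106.

C[1] = 34, C[2] = 10, C[3] = 178, C[4] = 106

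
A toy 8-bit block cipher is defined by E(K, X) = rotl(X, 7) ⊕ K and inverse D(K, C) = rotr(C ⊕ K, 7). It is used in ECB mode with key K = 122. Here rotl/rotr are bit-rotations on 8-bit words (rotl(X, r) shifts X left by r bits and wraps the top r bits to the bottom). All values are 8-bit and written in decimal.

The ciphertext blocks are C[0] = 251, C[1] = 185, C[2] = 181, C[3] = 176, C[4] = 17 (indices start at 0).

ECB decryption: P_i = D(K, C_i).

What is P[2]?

P[2] = 159

P[2]: D(K, 181) = 159.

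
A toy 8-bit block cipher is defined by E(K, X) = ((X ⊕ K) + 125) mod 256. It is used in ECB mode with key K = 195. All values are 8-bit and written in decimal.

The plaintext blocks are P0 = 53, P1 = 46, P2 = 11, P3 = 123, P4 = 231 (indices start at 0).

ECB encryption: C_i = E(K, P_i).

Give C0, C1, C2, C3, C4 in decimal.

C0: E(K, 53) = 115.
C1: E(K, 46) = 106.
C2: E(K, 11) = 69.
C3: E(K, 123) = 53.
C4: E(K, 231) = 161.

C0 = 115, C1 = 106, C2 = 69, C3 = 53, C4 = 161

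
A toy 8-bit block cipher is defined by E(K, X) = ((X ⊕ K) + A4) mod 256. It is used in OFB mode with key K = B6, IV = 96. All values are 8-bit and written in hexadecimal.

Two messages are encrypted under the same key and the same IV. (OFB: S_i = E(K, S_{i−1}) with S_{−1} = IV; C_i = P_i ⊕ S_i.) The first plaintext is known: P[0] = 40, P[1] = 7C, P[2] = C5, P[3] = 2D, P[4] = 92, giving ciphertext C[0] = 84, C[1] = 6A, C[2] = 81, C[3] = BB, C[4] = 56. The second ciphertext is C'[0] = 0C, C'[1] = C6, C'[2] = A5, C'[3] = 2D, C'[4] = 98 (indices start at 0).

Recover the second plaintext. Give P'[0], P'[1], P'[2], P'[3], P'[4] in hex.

P'[0] = C8, P'[1] = D0, P'[2] = E1, P'[3] = BB, P'[4] = 5C

In OFB with a reused IV, both messages share the same keystream S_i, so C_i ⊕ C'_i = P_i ⊕ P'_i and thus P'_i = P_i ⊕ C_i ⊕ C'_i.
P'[0]: 40 ⊕ 84 ⊕ 0C = C8.
P'[1]: 7C ⊕ 6A ⊕ C6 = D0.
P'[2]: C5 ⊕ 81 ⊕ A5 = E1.
P'[3]: 2D ⊕ BB ⊕ 2D = BB.
P'[4]: 92 ⊕ 56 ⊕ 98 = 5C.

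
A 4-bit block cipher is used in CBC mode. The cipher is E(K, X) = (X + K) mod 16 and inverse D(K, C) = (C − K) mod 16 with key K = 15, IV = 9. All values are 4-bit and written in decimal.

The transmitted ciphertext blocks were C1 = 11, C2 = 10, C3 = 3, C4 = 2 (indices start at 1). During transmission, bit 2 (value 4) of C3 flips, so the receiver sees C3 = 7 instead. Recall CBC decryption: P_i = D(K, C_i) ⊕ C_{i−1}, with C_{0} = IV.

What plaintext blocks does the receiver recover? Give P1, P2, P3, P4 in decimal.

P1 = 5, P2 = 0, P3 = 2, P4 = 4

Only C3 changed, to 7. In CBC, a change in C_i garbles P_i and flips the same bit in P_{i+1}. Decrypting the received ciphertext:
P1: D(K, 11) = 12; 12 ⊕ 9 = 5.
P2: D(K, 10) = 11; 11 ⊕ 11 = 0.
P3: D(K, 7) = 8; 8 ⊕ 10 = 2.
P4: D(K, 2) = 3; 3 ⊕ 7 = 4.
Blocks that differ from the original plaintext: P3, P4.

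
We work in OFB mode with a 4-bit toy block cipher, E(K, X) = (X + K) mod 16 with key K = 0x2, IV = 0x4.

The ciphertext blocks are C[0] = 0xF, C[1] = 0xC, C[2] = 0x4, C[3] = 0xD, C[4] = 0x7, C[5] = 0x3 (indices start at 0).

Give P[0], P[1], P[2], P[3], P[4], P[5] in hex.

P[0] = 0x9, P[1] = 0x4, P[2] = 0xE, P[3] = 0x1, P[4] = 0x9, P[5] = 0x3

OFB decryption: S_i = E(K, S_{i−1}) with S_{−1} = IV; P_i = C_i ⊕ S_i.
P[0]: S = E(K, 0x4) = 0x6; 0xF ⊕ 0x6 = 0x9.
P[1]: S = E(K, 0x6) = 0x8; 0xC ⊕ 0x8 = 0x4.
P[2]: S = E(K, 0x8) = 0xA; 0x4 ⊕ 0xA = 0xE.
P[3]: S = E(K, 0xA) = 0xC; 0xD ⊕ 0xC = 0x1.
P[4]: S = E(K, 0xC) = 0xE; 0x7 ⊕ 0xE = 0x9.
P[5]: S = E(K, 0xE) = 0x0; 0x3 ⊕ 0x0 = 0x3.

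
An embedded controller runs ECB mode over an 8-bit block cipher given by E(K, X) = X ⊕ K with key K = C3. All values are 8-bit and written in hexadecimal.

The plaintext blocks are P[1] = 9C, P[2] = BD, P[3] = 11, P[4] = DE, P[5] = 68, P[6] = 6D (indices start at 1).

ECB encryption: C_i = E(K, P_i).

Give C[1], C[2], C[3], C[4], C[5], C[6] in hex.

C[1]: E(K, 9C) = 5F.
C[2]: E(K, BD) = 7E.
C[3]: E(K, 11) = D2.
C[4]: E(K, DE) = 1D.
C[5]: E(K, 68) = AB.
C[6]: E(K, 6D) = AE.

C[1] = 5F, C[2] = 7E, C[3] = D2, C[4] = 1D, C[5] = AB, C[6] = AE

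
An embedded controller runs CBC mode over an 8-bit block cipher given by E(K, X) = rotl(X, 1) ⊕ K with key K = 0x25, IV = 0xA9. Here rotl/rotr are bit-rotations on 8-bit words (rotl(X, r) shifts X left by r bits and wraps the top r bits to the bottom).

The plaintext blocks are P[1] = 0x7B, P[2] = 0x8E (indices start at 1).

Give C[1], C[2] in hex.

C[1] = 0x80, C[2] = 0x39

CBC encryption: C_i = E(K, P_i ⊕ C_{i−1}), with C_{0} = IV.
C[1]: P[1] ⊕ 0xA9 = 0xD2; E(K, 0xD2) = 0x80.
C[2]: P[2] ⊕ 0x80 = 0x0E; E(K, 0x0E) = 0x39.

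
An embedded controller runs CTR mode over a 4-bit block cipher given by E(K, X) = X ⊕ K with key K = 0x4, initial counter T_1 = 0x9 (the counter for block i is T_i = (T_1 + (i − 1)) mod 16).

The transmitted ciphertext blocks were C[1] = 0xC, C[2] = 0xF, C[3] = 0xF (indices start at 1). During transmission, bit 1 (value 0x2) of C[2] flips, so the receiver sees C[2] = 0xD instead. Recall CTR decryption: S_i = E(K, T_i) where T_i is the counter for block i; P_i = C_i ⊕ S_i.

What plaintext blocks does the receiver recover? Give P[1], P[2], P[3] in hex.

Only C[2] changed, to 0xD. In CTR, a change in C_i flips the same bit in P_i only; the keystream is unaffected. Decrypting the received ciphertext:
P[1]: T = 0x9, S = E(K, T) = 0xD; 0xC ⊕ 0xD = 0x1.
P[2]: T = 0xA, S = E(K, T) = 0xE; 0xD ⊕ 0xE = 0x3.
P[3]: T = 0xB, S = E(K, T) = 0xF; 0xF ⊕ 0xF = 0x0.
Blocks that differ from the original plaintext: P[2].

P[1] = 0x1, P[2] = 0x3, P[3] = 0x0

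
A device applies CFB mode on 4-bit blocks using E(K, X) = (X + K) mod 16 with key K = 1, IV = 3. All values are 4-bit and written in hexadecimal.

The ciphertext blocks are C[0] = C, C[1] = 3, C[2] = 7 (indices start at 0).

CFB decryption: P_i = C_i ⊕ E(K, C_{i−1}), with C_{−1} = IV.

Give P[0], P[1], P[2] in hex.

P[0] = 8, P[1] = E, P[2] = 3

P[0]: E(K, 3) = 4; C ⊕ 4 = 8.
P[1]: E(K, C) = D; 3 ⊕ D = E.
P[2]: E(K, 3) = 4; 7 ⊕ 4 = 3.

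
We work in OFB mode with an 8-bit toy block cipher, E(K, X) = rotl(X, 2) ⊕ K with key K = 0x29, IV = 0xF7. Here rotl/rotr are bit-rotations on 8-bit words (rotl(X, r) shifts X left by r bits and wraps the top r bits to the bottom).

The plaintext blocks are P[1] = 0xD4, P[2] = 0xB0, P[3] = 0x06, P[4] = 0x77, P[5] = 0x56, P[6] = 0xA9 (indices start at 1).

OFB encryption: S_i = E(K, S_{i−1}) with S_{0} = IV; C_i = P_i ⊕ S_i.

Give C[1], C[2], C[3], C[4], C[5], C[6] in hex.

C[1] = 0x22, C[2] = 0x42, C[3] = 0xE4, C[4] = 0xD5, C[5] = 0xF5, C[6] = 0x0E

C[1]: S = E(K, 0xF7) = 0xF6; 0xD4 ⊕ 0xF6 = 0x22.
C[2]: S = E(K, 0xF6) = 0xF2; 0xB0 ⊕ 0xF2 = 0x42.
C[3]: S = E(K, 0xF2) = 0xE2; 0x06 ⊕ 0xE2 = 0xE4.
C[4]: S = E(K, 0xE2) = 0xA2; 0x77 ⊕ 0xA2 = 0xD5.
C[5]: S = E(K, 0xA2) = 0xA3; 0x56 ⊕ 0xA3 = 0xF5.
C[6]: S = E(K, 0xA3) = 0xA7; 0xA9 ⊕ 0xA7 = 0x0E.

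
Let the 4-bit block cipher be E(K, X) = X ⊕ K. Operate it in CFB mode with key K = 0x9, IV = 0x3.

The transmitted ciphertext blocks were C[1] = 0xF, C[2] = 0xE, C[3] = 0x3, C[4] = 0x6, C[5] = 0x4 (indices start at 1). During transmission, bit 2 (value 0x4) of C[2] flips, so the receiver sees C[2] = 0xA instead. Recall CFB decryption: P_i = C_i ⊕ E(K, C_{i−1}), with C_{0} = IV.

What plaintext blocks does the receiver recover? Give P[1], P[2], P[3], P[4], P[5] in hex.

Only C[2] changed, to 0xA. In CFB, a change in C_i flips the same bit in P_i and garbles P_{i+1}. Decrypting the received ciphertext:
P[1]: E(K, 0x3) = 0xA; 0xF ⊕ 0xA = 0x5.
P[2]: E(K, 0xF) = 0x6; 0xA ⊕ 0x6 = 0xC.
P[3]: E(K, 0xA) = 0x3; 0x3 ⊕ 0x3 = 0x0.
P[4]: E(K, 0x3) = 0xA; 0x6 ⊕ 0xA = 0xC.
P[5]: E(K, 0x6) = 0xF; 0x4 ⊕ 0xF = 0xB.
Blocks that differ from the original plaintext: P[2], P[3].

P[1] = 0x5, P[2] = 0xC, P[3] = 0x0, P[4] = 0xC, P[5] = 0xB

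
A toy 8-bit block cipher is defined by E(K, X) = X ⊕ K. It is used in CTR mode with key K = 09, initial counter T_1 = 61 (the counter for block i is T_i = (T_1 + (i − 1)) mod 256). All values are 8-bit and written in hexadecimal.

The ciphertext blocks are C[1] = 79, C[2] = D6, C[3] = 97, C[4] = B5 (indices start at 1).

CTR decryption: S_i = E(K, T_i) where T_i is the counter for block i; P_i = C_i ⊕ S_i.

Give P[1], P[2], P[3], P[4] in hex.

P[1]: T = 61, S = E(K, T) = 68; 79 ⊕ 68 = 11.
P[2]: T = 62, S = E(K, T) = 6B; D6 ⊕ 6B = BD.
P[3]: T = 63, S = E(K, T) = 6A; 97 ⊕ 6A = FD.
P[4]: T = 64, S = E(K, T) = 6D; B5 ⊕ 6D = D8.

P[1] = 11, P[2] = BD, P[3] = FD, P[4] = D8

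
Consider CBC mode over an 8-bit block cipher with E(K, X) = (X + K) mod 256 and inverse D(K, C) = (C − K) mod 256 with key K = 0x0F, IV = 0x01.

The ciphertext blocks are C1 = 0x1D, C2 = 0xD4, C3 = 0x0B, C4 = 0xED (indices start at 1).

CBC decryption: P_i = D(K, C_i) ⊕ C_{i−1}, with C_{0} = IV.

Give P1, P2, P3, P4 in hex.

P1: D(K, 0x1D) = 0x0E; 0x0E ⊕ 0x01 = 0x0F.
P2: D(K, 0xD4) = 0xC5; 0xC5 ⊕ 0x1D = 0xD8.
P3: D(K, 0x0B) = 0xFC; 0xFC ⊕ 0xD4 = 0x28.
P4: D(K, 0xED) = 0xDE; 0xDE ⊕ 0x0B = 0xD5.

P1 = 0x0F, P2 = 0xD8, P3 = 0x28, P4 = 0xD5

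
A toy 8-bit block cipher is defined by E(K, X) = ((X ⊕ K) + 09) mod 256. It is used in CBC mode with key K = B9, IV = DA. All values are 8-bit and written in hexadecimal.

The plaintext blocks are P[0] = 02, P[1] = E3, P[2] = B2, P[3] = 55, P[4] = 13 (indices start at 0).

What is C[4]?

CBC encryption: C_i = E(K, P_i ⊕ C_{i−1}), with C_{−1} = IV.
C[0]: P[0] ⊕ DA = D8; E(K, D8) = 6A.
C[1]: P[1] ⊕ 6A = 89; E(K, 89) = 39.
C[2]: P[2] ⊕ 39 = 8B; E(K, 8B) = 3B.
C[3]: P[3] ⊕ 3B = 6E; E(K, 6E) = E0.
C[4]: P[4] ⊕ E0 = F3; E(K, F3) = 53.

C[4] = 53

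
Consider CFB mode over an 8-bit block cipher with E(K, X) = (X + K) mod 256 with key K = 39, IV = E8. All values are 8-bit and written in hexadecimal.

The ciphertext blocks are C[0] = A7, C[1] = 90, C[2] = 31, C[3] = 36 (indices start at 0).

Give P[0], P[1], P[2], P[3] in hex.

CFB decryption: P_i = C_i ⊕ E(K, C_{i−1}), with C_{−1} = IV.
P[0]: E(K, E8) = 21; A7 ⊕ 21 = 86.
P[1]: E(K, A7) = E0; 90 ⊕ E0 = 70.
P[2]: E(K, 90) = C9; 31 ⊕ C9 = F8.
P[3]: E(K, 31) = 6A; 36 ⊕ 6A = 5C.

P[0] = 86, P[1] = 70, P[2] = F8, P[3] = 5C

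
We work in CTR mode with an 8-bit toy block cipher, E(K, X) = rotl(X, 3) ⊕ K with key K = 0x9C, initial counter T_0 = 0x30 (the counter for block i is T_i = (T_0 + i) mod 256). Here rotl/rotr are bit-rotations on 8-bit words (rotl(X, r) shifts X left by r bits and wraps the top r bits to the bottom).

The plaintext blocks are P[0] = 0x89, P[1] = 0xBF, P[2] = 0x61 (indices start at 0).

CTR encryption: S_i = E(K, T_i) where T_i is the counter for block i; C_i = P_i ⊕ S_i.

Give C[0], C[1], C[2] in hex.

C[0]: T = 0x30, S = E(K, T) = 0x1D; 0x89 ⊕ 0x1D = 0x94.
C[1]: T = 0x31, S = E(K, T) = 0x15; 0xBF ⊕ 0x15 = 0xAA.
C[2]: T = 0x32, S = E(K, T) = 0x0D; 0x61 ⊕ 0x0D = 0x6C.

C[0] = 0x94, C[1] = 0xAA, C[2] = 0x6C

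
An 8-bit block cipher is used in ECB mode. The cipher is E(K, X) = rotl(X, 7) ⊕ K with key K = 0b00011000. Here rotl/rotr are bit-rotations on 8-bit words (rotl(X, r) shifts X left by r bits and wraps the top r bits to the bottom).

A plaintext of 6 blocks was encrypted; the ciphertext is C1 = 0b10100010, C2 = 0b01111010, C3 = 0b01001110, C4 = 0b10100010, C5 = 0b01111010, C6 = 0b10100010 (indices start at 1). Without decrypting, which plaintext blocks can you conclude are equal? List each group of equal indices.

P1 = P4 = P6; P2 = P5

ECB encrypts each block independently with the same key, so equal ciphertext blocks imply equal plaintext blocks.
C1 = C4 = C6 = 0b10100010, so P1 = P4 = P6.
C2 = C5 = 0b01111010, so P2 = P5.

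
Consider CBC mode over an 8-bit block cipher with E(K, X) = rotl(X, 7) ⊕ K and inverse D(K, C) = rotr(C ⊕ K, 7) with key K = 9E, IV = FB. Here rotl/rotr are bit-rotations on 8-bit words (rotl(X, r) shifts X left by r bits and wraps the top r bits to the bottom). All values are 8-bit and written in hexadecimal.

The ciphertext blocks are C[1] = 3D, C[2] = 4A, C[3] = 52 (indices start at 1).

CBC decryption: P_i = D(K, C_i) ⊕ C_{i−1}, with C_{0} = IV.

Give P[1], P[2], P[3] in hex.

P[1]: D(K, 3D) = 47; 47 ⊕ FB = BC.
P[2]: D(K, 4A) = A9; A9 ⊕ 3D = 94.
P[3]: D(K, 52) = 99; 99 ⊕ 4A = D3.

P[1] = BC, P[2] = 94, P[3] = D3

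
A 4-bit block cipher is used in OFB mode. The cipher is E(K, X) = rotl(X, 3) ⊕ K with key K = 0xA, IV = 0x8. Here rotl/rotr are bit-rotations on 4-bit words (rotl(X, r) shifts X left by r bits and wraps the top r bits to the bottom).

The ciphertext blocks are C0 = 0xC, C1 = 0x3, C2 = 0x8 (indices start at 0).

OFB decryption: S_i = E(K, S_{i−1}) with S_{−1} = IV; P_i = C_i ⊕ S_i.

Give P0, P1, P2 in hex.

P0 = 0x2, P1 = 0xE, P2 = 0xC

P0: S = E(K, 0x8) = 0xE; 0xC ⊕ 0xE = 0x2.
P1: S = E(K, 0xE) = 0xD; 0x3 ⊕ 0xD = 0xE.
P2: S = E(K, 0xD) = 0x4; 0x8 ⊕ 0x4 = 0xC.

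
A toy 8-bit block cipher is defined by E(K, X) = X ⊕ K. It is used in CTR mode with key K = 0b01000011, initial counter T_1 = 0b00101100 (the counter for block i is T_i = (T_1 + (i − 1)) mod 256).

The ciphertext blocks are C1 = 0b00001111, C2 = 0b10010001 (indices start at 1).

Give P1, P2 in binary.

P1 = 0b01100000, P2 = 0b11111111

CTR decryption: S_i = E(K, T_i) where T_i is the counter for block i; P_i = C_i ⊕ S_i.
P1: T = 0b00101100, S = E(K, T) = 0b01101111; 0b00001111 ⊕ 0b01101111 = 0b01100000.
P2: T = 0b00101101, S = E(K, T) = 0b01101110; 0b10010001 ⊕ 0b01101110 = 0b11111111.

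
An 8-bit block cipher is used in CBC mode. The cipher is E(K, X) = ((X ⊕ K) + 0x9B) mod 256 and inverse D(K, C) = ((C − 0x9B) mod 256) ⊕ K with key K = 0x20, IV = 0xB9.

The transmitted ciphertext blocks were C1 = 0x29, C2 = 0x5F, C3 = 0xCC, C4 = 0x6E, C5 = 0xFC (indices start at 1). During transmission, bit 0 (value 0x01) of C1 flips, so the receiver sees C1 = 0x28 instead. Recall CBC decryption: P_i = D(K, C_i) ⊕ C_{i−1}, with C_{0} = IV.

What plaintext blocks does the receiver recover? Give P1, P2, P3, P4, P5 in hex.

P1 = 0x14, P2 = 0xCC, P3 = 0x4E, P4 = 0x3F, P5 = 0x2F

Only C1 changed, to 0x28. In CBC, a change in C_i garbles P_i and flips the same bit in P_{i+1}. Decrypting the received ciphertext:
P1: D(K, 0x28) = 0xAD; 0xAD ⊕ 0xB9 = 0x14.
P2: D(K, 0x5F) = 0xE4; 0xE4 ⊕ 0x28 = 0xCC.
P3: D(K, 0xCC) = 0x11; 0x11 ⊕ 0x5F = 0x4E.
P4: D(K, 0x6E) = 0xF3; 0xF3 ⊕ 0xCC = 0x3F.
P5: D(K, 0xFC) = 0x41; 0x41 ⊕ 0x6E = 0x2F.
Blocks that differ from the original plaintext: P1, P2.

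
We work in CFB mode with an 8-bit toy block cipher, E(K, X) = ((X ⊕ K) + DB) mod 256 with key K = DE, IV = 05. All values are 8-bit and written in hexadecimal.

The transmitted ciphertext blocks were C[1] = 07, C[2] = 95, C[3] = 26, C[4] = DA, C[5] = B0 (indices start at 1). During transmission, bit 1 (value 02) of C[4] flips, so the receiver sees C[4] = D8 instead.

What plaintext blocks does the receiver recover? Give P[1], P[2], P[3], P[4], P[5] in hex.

P[1] = B1, P[2] = 21, P[3] = 00, P[4] = 0B, P[5] = 51

CFB decryption: P_i = C_i ⊕ E(K, C_{i−1}), with C_{0} = IV.
Only C[4] changed, to D8. In CFB, a change in C_i flips the same bit in P_i and garbles P_{i+1}. Decrypting the received ciphertext:
P[1]: E(K, 05) = B6; 07 ⊕ B6 = B1.
P[2]: E(K, 07) = B4; 95 ⊕ B4 = 21.
P[3]: E(K, 95) = 26; 26 ⊕ 26 = 00.
P[4]: E(K, 26) = D3; D8 ⊕ D3 = 0B.
P[5]: E(K, D8) = E1; B0 ⊕ E1 = 51.
Blocks that differ from the original plaintext: P[4], P[5].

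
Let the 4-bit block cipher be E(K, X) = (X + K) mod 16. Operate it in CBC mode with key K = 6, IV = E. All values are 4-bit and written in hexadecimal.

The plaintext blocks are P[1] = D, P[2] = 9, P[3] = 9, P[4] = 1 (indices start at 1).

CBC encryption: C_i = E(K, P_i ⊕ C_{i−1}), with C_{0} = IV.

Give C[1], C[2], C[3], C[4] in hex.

C[1] = 9, C[2] = 6, C[3] = 5, C[4] = A

C[1]: P[1] ⊕ E = 3; E(K, 3) = 9.
C[2]: P[2] ⊕ 9 = 0; E(K, 0) = 6.
C[3]: P[3] ⊕ 6 = F; E(K, F) = 5.
C[4]: P[4] ⊕ 5 = 4; E(K, 4) = A.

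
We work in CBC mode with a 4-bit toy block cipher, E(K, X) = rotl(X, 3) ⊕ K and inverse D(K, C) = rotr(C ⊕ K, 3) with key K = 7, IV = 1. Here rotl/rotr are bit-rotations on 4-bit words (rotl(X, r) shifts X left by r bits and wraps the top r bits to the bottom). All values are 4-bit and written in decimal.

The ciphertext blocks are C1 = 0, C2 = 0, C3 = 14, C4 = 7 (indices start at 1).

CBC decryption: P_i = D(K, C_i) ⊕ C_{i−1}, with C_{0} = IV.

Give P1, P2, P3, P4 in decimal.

P1: D(K, 0) = 14; 14 ⊕ 1 = 15.
P2: D(K, 0) = 14; 14 ⊕ 0 = 14.
P3: D(K, 14) = 3; 3 ⊕ 0 = 3.
P4: D(K, 7) = 0; 0 ⊕ 14 = 14.

P1 = 15, P2 = 14, P3 = 3, P4 = 14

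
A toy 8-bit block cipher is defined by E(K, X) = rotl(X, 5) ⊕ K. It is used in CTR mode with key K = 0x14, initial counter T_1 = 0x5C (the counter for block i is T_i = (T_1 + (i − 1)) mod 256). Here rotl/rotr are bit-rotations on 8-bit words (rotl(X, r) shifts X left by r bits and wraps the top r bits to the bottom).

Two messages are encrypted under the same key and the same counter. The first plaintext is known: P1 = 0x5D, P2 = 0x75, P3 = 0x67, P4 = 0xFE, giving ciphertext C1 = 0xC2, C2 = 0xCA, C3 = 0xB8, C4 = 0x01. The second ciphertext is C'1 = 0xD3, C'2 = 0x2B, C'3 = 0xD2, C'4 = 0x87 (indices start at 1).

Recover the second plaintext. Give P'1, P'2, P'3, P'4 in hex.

P'1 = 0x4C, P'2 = 0x94, P'3 = 0x0D, P'4 = 0x78

In CTR with a reused counter, both messages share the same keystream S_i, so C_i ⊕ C'_i = P_i ⊕ P'_i and thus P'_i = P_i ⊕ C_i ⊕ C'_i.
P'1: 0x5D ⊕ 0xC2 ⊕ 0xD3 = 0x4C.
P'2: 0x75 ⊕ 0xCA ⊕ 0x2B = 0x94.
P'3: 0x67 ⊕ 0xB8 ⊕ 0xD2 = 0x0D.
P'4: 0xFE ⊕ 0x01 ⊕ 0x87 = 0x78.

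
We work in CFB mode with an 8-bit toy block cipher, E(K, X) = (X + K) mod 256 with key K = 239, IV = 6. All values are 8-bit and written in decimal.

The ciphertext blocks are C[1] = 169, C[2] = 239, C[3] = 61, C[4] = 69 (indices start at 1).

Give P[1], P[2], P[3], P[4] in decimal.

CFB decryption: P_i = C_i ⊕ E(K, C_{i−1}), with C_{0} = IV.
P[1]: E(K, 6) = 245; 169 ⊕ 245 = 92.
P[2]: E(K, 169) = 152; 239 ⊕ 152 = 119.
P[3]: E(K, 239) = 222; 61 ⊕ 222 = 227.
P[4]: E(K, 61) = 44; 69 ⊕ 44 = 105.

P[1] = 92, P[2] = 119, P[3] = 227, P[4] = 105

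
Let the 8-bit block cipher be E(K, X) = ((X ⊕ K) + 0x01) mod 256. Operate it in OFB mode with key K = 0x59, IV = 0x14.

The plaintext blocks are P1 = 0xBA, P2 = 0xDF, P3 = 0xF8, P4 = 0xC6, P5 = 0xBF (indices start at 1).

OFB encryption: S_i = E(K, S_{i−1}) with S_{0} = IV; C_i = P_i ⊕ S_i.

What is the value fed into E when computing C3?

0x18

C1: S = E(K, 0x14) = 0x4E; 0xBA ⊕ 0x4E = 0xF4.
C2: S = E(K, 0x4E) = 0x18; 0xDF ⊕ 0x18 = 0xC7.
C3: S = E(K, 0x18) = 0x42; 0xF8 ⊕ 0x42 = 0xBA.
So the input to E for block 3 is 0x18.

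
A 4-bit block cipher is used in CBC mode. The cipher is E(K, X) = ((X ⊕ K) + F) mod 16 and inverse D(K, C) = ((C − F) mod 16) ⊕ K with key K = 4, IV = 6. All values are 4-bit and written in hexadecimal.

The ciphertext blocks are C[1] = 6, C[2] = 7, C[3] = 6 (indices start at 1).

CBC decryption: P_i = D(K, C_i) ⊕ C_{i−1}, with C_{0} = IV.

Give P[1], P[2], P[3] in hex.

P[1] = 5, P[2] = A, P[3] = 4

P[1]: D(K, 6) = 3; 3 ⊕ 6 = 5.
P[2]: D(K, 7) = C; C ⊕ 6 = A.
P[3]: D(K, 6) = 3; 3 ⊕ 7 = 4.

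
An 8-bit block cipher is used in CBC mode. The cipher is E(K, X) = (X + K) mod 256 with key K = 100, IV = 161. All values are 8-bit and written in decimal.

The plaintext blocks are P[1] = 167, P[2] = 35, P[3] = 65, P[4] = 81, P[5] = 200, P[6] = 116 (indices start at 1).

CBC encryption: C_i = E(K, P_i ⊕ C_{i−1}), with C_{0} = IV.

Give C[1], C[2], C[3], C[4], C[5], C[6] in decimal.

C[1] = 106, C[2] = 173, C[3] = 80, C[4] = 101, C[5] = 17, C[6] = 201

C[1]: P[1] ⊕ 161 = 6; E(K, 6) = 106.
C[2]: P[2] ⊕ 106 = 73; E(K, 73) = 173.
C[3]: P[3] ⊕ 173 = 236; E(K, 236) = 80.
C[4]: P[4] ⊕ 80 = 1; E(K, 1) = 101.
C[5]: P[5] ⊕ 101 = 173; E(K, 173) = 17.
C[6]: P[6] ⊕ 17 = 101; E(K, 101) = 201.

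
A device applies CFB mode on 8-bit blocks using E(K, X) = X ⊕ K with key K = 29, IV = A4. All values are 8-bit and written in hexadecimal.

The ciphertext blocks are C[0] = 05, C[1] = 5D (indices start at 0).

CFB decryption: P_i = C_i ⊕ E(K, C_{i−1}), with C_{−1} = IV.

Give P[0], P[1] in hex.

P[0]: E(K, A4) = 8D; 05 ⊕ 8D = 88.
P[1]: E(K, 05) = 2C; 5D ⊕ 2C = 71.

P[0] = 88, P[1] = 71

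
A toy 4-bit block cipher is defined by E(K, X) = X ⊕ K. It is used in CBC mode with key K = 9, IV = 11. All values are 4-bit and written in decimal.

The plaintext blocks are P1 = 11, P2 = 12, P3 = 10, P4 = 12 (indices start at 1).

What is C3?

C3 = 15

CBC encryption: C_i = E(K, P_i ⊕ C_{i−1}), with C_{0} = IV.
C1: P1 ⊕ 11 = 0; E(K, 0) = 9.
C2: P2 ⊕ 9 = 5; E(K, 5) = 12.
C3: P3 ⊕ 12 = 6; E(K, 6) = 15.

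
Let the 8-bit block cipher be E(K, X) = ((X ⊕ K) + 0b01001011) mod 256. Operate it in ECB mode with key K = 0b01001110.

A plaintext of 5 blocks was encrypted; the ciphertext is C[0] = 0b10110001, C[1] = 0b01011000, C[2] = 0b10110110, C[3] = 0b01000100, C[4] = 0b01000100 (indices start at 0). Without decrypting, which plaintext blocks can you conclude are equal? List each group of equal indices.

ECB encrypts each block independently with the same key, so equal ciphertext blocks imply equal plaintext blocks.
C[3] = C[4] = 0b01000100, so P[3] = P[4].

P[3] = P[4]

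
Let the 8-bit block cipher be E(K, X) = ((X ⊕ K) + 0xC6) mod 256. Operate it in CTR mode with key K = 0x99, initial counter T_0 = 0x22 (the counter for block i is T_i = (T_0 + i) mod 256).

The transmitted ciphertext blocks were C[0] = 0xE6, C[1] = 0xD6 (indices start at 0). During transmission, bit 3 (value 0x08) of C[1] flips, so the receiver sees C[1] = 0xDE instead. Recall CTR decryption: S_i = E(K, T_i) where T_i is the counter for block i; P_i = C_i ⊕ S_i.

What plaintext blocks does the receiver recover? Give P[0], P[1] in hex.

Only C[1] changed, to 0xDE. In CTR, a change in C_i flips the same bit in P_i only; the keystream is unaffected. Decrypting the received ciphertext:
P[0]: T = 0x22, S = E(K, T) = 0x81; 0xE6 ⊕ 0x81 = 0x67.
P[1]: T = 0x23, S = E(K, T) = 0x80; 0xDE ⊕ 0x80 = 0x5E.
Blocks that differ from the original plaintext: P[1].

P[0] = 0x67, P[1] = 0x5E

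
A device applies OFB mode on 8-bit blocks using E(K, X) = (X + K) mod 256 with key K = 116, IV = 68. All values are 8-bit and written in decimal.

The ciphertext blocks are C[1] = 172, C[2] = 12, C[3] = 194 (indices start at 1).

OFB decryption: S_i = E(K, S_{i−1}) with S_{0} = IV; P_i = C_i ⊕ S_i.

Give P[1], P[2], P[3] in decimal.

P[1] = 20, P[2] = 32, P[3] = 98

P[1]: S = E(K, 68) = 184; 172 ⊕ 184 = 20.
P[2]: S = E(K, 184) = 44; 12 ⊕ 44 = 32.
P[3]: S = E(K, 44) = 160; 194 ⊕ 160 = 98.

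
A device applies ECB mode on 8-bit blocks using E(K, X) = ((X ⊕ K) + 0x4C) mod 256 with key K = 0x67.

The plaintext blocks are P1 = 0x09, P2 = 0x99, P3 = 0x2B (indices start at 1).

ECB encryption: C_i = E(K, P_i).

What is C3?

C3 = 0x98

C3: E(K, 0x2B) = 0x98.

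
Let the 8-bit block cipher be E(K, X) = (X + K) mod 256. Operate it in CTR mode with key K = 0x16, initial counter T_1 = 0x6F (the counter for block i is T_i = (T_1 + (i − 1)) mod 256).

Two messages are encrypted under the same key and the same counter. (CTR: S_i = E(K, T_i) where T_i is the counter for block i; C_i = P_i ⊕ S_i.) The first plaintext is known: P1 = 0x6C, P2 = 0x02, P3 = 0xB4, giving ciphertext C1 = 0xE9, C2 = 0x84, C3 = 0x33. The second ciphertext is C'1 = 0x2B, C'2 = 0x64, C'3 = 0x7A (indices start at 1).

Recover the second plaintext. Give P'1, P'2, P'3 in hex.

In CTR with a reused counter, both messages share the same keystream S_i, so C_i ⊕ C'_i = P_i ⊕ P'_i and thus P'_i = P_i ⊕ C_i ⊕ C'_i.
P'1: 0x6C ⊕ 0xE9 ⊕ 0x2B = 0xAE.
P'2: 0x02 ⊕ 0x84 ⊕ 0x64 = 0xE2.
P'3: 0xB4 ⊕ 0x33 ⊕ 0x7A = 0xFD.

P'1 = 0xAE, P'2 = 0xE2, P'3 = 0xFD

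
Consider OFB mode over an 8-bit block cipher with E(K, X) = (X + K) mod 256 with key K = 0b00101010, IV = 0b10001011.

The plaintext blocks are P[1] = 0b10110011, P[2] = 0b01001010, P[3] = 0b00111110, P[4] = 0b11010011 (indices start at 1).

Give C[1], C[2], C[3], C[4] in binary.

C[1] = 0b00000110, C[2] = 0b10010101, C[3] = 0b00110111, C[4] = 0b11100000

OFB encryption: S_i = E(K, S_{i−1}) with S_{0} = IV; C_i = P_i ⊕ S_i.
C[1]: S = E(K, 0b10001011) = 0b10110101; 0b10110011 ⊕ 0b10110101 = 0b00000110.
C[2]: S = E(K, 0b10110101) = 0b11011111; 0b01001010 ⊕ 0b11011111 = 0b10010101.
C[3]: S = E(K, 0b11011111) = 0b00001001; 0b00111110 ⊕ 0b00001001 = 0b00110111.
C[4]: S = E(K, 0b00001001) = 0b00110011; 0b11010011 ⊕ 0b00110011 = 0b11100000.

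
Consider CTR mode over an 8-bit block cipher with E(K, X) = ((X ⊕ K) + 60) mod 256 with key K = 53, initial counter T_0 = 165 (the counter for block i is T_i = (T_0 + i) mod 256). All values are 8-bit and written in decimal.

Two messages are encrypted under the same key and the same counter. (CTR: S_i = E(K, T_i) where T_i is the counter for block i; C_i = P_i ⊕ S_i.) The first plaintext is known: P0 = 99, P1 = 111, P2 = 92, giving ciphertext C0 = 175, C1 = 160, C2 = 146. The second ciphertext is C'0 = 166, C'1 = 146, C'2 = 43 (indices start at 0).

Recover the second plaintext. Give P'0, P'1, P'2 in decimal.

P'0 = 106, P'1 = 93, P'2 = 229

In CTR with a reused counter, both messages share the same keystream S_i, so C_i ⊕ C'_i = P_i ⊕ P'_i and thus P'_i = P_i ⊕ C_i ⊕ C'_i.
P'0: 99 ⊕ 175 ⊕ 166 = 106.
P'1: 111 ⊕ 160 ⊕ 146 = 93.
P'2: 92 ⊕ 146 ⊕ 43 = 229.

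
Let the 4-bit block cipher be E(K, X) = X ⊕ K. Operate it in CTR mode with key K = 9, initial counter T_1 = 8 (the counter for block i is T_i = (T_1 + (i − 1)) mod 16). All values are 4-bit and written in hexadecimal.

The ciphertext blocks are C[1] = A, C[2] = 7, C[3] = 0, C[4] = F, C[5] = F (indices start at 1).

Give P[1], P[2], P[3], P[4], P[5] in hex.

CTR decryption: S_i = E(K, T_i) where T_i is the counter for block i; P_i = C_i ⊕ S_i.
P[1]: T = 8, S = E(K, T) = 1; A ⊕ 1 = B.
P[2]: T = 9, S = E(K, T) = 0; 7 ⊕ 0 = 7.
P[3]: T = A, S = E(K, T) = 3; 0 ⊕ 3 = 3.
P[4]: T = B, S = E(K, T) = 2; F ⊕ 2 = D.
P[5]: T = C, S = E(K, T) = 5; F ⊕ 5 = A.

P[1] = B, P[2] = 7, P[3] = 3, P[4] = D, P[5] = A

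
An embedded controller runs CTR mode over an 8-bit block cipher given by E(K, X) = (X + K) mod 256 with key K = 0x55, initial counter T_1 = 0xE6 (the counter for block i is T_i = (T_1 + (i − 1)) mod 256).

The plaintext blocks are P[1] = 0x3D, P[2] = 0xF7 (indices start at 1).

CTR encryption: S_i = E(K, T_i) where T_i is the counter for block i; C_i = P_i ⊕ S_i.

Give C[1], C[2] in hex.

C[1] = 0x06, C[2] = 0xCB

C[1]: T = 0xE6, S = E(K, T) = 0x3B; 0x3D ⊕ 0x3B = 0x06.
C[2]: T = 0xE7, S = E(K, T) = 0x3C; 0xF7 ⊕ 0x3C = 0xCB.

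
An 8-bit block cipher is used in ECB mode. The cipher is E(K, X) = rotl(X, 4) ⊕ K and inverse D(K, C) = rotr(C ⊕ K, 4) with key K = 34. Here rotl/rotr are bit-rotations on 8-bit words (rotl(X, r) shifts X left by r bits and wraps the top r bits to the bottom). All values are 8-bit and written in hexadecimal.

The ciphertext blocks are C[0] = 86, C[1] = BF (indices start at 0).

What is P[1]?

ECB decryption: P_i = D(K, C_i).
P[1]: D(K, BF) = B8.

P[1] = B8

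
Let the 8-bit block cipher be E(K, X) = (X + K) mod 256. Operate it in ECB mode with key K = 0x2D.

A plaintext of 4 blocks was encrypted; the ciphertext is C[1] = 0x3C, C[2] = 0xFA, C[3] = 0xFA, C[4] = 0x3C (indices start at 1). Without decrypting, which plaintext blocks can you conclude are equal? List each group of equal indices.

ECB encrypts each block independently with the same key, so equal ciphertext blocks imply equal plaintext blocks.
C[1] = C[4] = 0x3C, so P[1] = P[4].
C[2] = C[3] = 0xFA, so P[2] = P[3].

P[1] = P[4]; P[2] = P[3]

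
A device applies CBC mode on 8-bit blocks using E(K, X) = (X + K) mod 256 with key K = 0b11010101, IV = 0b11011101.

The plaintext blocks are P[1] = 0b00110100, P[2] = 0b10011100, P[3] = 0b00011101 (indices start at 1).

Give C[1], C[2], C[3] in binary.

C[1] = 0b10111110, C[2] = 0b11110111, C[3] = 0b10111111

CBC encryption: C_i = E(K, P_i ⊕ C_{i−1}), with C_{0} = IV.
C[1]: P[1] ⊕ 0b11011101 = 0b11101001; E(K, 0b11101001) = 0b10111110.
C[2]: P[2] ⊕ 0b10111110 = 0b00100010; E(K, 0b00100010) = 0b11110111.
C[3]: P[3] ⊕ 0b11110111 = 0b11101010; E(K, 0b11101010) = 0b10111111.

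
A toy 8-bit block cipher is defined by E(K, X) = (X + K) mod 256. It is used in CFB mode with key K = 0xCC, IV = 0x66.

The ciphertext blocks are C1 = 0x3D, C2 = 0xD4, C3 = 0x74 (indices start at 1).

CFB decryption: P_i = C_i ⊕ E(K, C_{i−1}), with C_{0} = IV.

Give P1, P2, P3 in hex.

P1: E(K, 0x66) = 0x32; 0x3D ⊕ 0x32 = 0x0F.
P2: E(K, 0x3D) = 0x09; 0xD4 ⊕ 0x09 = 0xDD.
P3: E(K, 0xD4) = 0xA0; 0x74 ⊕ 0xA0 = 0xD4.

P1 = 0x0F, P2 = 0xDD, P3 = 0xD4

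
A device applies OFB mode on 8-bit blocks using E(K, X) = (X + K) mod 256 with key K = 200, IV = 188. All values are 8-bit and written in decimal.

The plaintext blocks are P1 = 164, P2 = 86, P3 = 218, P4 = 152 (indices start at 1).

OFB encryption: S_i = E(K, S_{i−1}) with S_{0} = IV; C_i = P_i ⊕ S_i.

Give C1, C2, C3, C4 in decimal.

C1 = 32, C2 = 26, C3 = 206, C4 = 68

C1: S = E(K, 188) = 132; 164 ⊕ 132 = 32.
C2: S = E(K, 132) = 76; 86 ⊕ 76 = 26.
C3: S = E(K, 76) = 20; 218 ⊕ 20 = 206.
C4: S = E(K, 20) = 220; 152 ⊕ 220 = 68.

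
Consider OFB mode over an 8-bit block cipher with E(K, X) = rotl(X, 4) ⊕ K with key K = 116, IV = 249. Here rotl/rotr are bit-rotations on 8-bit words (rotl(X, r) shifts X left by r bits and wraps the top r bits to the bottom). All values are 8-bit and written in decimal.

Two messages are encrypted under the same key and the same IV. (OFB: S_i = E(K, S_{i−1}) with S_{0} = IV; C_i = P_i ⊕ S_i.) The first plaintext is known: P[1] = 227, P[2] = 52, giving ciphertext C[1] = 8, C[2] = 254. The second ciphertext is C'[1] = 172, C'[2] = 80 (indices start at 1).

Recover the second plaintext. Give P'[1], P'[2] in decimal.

In OFB with a reused IV, both messages share the same keystream S_i, so C_i ⊕ C'_i = P_i ⊕ P'_i and thus P'_i = P_i ⊕ C_i ⊕ C'_i.
P'[1]: 227 ⊕ 8 ⊕ 172 = 71.
P'[2]: 52 ⊕ 254 ⊕ 80 = 154.

P'[1] = 71, P'[2] = 154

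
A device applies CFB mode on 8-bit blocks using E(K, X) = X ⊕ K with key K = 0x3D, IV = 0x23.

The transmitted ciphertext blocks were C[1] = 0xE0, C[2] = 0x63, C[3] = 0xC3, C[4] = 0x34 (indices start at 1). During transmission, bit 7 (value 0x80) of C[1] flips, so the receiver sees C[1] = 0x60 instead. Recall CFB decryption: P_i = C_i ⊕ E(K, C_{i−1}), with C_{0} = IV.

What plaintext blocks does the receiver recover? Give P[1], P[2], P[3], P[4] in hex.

Only C[1] changed, to 0x60. In CFB, a change in C_i flips the same bit in P_i and garbles P_{i+1}. Decrypting the received ciphertext:
P[1]: E(K, 0x23) = 0x1E; 0x60 ⊕ 0x1E = 0x7E.
P[2]: E(K, 0x60) = 0x5D; 0x63 ⊕ 0x5D = 0x3E.
P[3]: E(K, 0x63) = 0x5E; 0xC3 ⊕ 0x5E = 0x9D.
P[4]: E(K, 0xC3) = 0xFE; 0x34 ⊕ 0xFE = 0xCA.
Blocks that differ from the original plaintext: P[1], P[2].

P[1] = 0x7E, P[2] = 0x3E, P[3] = 0x9D, P[4] = 0xCA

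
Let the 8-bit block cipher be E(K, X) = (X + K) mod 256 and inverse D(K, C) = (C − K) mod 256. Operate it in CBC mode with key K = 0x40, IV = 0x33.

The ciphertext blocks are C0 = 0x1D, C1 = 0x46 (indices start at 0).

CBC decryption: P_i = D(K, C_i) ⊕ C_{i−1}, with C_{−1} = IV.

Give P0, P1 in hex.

P0 = 0xEE, P1 = 0x1B

P0: D(K, 0x1D) = 0xDD; 0xDD ⊕ 0x33 = 0xEE.
P1: D(K, 0x46) = 0x06; 0x06 ⊕ 0x1D = 0x1B.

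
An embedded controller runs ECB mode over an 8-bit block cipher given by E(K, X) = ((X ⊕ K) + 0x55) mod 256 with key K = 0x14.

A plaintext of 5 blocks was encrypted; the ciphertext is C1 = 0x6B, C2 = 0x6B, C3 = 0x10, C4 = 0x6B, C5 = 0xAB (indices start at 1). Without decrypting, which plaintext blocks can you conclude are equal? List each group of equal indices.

ECB encrypts each block independently with the same key, so equal ciphertext blocks imply equal plaintext blocks.
C1 = C2 = C4 = 0x6B, so P1 = P2 = P4.

P1 = P2 = P4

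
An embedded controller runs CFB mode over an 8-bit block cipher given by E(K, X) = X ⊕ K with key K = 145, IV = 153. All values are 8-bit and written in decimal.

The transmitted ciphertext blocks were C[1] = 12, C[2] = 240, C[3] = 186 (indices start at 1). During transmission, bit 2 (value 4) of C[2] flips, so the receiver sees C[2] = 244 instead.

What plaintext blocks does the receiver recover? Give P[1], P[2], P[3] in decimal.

P[1] = 4, P[2] = 105, P[3] = 223

CFB decryption: P_i = C_i ⊕ E(K, C_{i−1}), with C_{0} = IV.
Only C[2] changed, to 244. In CFB, a change in C_i flips the same bit in P_i and garbles P_{i+1}. Decrypting the received ciphertext:
P[1]: E(K, 153) = 8; 12 ⊕ 8 = 4.
P[2]: E(K, 12) = 157; 244 ⊕ 157 = 105.
P[3]: E(K, 244) = 101; 186 ⊕ 101 = 223.
Blocks that differ from the original plaintext: P[2], P[3].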